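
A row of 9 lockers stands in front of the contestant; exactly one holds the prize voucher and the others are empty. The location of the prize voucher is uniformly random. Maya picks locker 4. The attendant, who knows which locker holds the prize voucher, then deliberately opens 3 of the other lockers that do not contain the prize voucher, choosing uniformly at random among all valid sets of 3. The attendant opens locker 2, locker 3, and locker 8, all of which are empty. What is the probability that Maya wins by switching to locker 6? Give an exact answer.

Consider each possible location of the prize voucher in turn.
If it is in any of lockers 1, 5, 6, 7, and 9 (prior 1/9 each): the attendant has 35 equally likely choices, so probability 1/35; weight (1/9)·(1/35) = 1/315 each.
If it is in any of lockers 2, 3, and 8 (prior 1/9 each): that locker was opened and seen not to hold the prize — ruled out; weight (1/9)·0 = 0 each.
If it is in locker 4 (prior 1/9): the attendant has 56 equally likely choices, so probability 1/56; weight (1/9)·(1/56) = 1/504.
The weights sum to 1/56.
So P(the prize voucher in locker 6 | the attendant opened locker 2, locker 3, and locker 8) = (1/315) / (1/56) = 8/45.

8/45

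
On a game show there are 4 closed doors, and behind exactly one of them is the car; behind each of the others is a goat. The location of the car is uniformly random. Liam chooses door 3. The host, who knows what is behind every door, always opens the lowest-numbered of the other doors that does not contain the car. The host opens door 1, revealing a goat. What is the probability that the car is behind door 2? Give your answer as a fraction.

1/3

Condition on the true location of the car.
If it is behind door 1 (prior 1/4): the host opened door 1, so this case is ruled out; weight (1/4)·0 = 0.
If it is behind any of doors 2, 3, and 4 (prior 1/4 each): door 1 is the lowest-numbered option available, probability 1; weight (1/4)·1 = 1/4 each.
The weights sum to 3/4.
So P(the car behind door 2 | the host opened door 1) = (1/4) / (3/4) = 1/3.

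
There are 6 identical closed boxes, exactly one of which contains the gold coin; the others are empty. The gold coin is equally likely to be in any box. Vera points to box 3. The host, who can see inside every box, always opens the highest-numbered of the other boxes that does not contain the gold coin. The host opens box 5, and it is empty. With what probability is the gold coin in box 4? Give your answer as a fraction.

Condition on the true location of the gold coin.
If it is in any of boxes 1, 2, 3, and 4 (prior 1/6 each): the host would have opened box 6 instead, probability 0; weight (1/6)·0 = 0 each.
If it is in box 5 (prior 1/6): the host opened box 5, so this case is ruled out; weight (1/6)·0 = 0.
If it is in box 6 (prior 1/6): box 5 is the highest-numbered option available, probability 1; weight (1/6)·1 = 1/6.
The weights sum to 1/6.
So P(the gold coin in box 4 | the host opened box 5) = 0 / (1/6) = 0.

0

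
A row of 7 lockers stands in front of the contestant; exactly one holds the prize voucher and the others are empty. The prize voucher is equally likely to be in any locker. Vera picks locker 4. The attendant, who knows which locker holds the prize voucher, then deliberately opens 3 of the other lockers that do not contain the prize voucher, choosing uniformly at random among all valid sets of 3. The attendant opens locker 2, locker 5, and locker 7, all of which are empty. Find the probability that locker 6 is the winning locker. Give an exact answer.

Consider each possible location of the prize voucher in turn.
If it is in any of lockers 1, 3, and 6 (prior 1/7 each): the attendant has 10 equally likely choices, so probability 1/10; weight (1/7)·(1/10) = 1/70 each.
If it is in any of lockers 2, 5, and 7 (prior 1/7 each): that locker was opened and seen not to hold the prize — ruled out; weight (1/7)·0 = 0 each.
If it is in locker 4 (prior 1/7): the attendant has 20 equally likely choices, so probability 1/20; weight (1/7)·(1/20) = 1/140.
The weights sum to 1/20.
So P(the prize voucher in locker 6 | the attendant opened locker 2, locker 5, and locker 7) = (1/70) / (1/20) = 2/7.

2/7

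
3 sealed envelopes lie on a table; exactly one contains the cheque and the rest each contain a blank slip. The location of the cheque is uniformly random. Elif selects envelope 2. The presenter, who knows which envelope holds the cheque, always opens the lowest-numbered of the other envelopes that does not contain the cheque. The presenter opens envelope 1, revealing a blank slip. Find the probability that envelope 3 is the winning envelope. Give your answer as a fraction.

1/2

Condition on the true location of the cheque.
If it is in envelope 1 (prior 1/3): the presenter opened envelope 1, so this case is ruled out; weight (1/3)·0 = 0.
If it is in either of envelopes 2 and 3 (prior 1/3 each): envelope 1 is the lowest-numbered option available, probability 1; weight (1/3)·1 = 1/3 each.
The weights sum to 2/3.
So P(the cheque in envelope 3 | the presenter opened envelope 1) = (1/3) / (2/3) = 1/2.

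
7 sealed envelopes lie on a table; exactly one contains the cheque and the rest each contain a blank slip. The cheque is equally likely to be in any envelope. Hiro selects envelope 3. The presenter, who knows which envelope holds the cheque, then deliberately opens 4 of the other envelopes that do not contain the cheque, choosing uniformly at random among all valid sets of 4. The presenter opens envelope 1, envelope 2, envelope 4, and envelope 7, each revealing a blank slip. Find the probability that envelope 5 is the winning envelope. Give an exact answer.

Consider each possible location of the cheque in turn.
If it is in any of envelopes 1, 2, 4, and 7 (prior 1/7 each): that envelope was opened and seen not to hold the prize — ruled out; weight (1/7)·0 = 0 each.
If it is in envelope 3 (prior 1/7): the presenter has 15 equally likely choices, so probability 1/15; weight (1/7)·(1/15) = 1/105.
If it is in either of envelopes 5 and 6 (prior 1/7 each): the presenter has 5 equally likely choices, so probability 1/5; weight (1/7)·(1/5) = 1/35 each.
The weights sum to 1/15.
So P(the cheque in envelope 5 | the presenter opened envelope 1, envelope 2, envelope 4, and envelope 7) = (1/35) / (1/15) = 3/7.

3/7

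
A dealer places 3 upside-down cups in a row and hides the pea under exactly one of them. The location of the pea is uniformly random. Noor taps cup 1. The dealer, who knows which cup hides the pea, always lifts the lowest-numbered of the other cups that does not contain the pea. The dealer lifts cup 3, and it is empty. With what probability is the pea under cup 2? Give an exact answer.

Condition on the true location of the pea.
If it is under cup 1 (prior 1/3): the dealer would have opened cup 2 instead, probability 0; weight (1/3)·0 = 0.
If it is under cup 2 (prior 1/3): cup 3 is the lowest-numbered option available, probability 1; weight (1/3)·1 = 1/3.
If it is under cup 3 (prior 1/3): the dealer opened cup 3, so this case is ruled out; weight (1/3)·0 = 0.
The weights sum to 1/3.
So P(the pea under cup 2 | the dealer opened cup 3) = (1/3) / (1/3) = 1.

1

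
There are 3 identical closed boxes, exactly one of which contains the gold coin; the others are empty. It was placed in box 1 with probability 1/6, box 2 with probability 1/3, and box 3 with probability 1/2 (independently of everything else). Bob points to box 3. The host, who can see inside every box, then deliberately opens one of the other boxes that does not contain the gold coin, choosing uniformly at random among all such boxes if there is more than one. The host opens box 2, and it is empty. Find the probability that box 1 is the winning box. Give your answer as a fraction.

2/5

Consider each possible location of the gold coin in turn.
If it is in box 1 (prior 1/6): the host has no choice, probability 1; weight (1/6)·1 = 1/6.
If it is in box 2 (prior 1/3): the host opened box 2, so this case is ruled out; weight (1/3)·0 = 0.
If it is in box 3 (prior 1/2): the host has 2 equally likely choices, so probability 1/2; weight (1/2)·(1/2) = 1/4.
The weights sum to 5/12.
So P(the gold coin in box 1 | the host opened box 2) = (1/6) / (5/12) = 2/5.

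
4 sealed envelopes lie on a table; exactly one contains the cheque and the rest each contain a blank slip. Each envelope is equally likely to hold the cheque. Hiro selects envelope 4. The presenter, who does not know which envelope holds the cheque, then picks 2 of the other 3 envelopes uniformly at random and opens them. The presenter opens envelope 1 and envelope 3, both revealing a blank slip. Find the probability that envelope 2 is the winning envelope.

Consider each possible location of the cheque in turn.
If it is in either of envelopes 1 and 3 (prior 1/4 each): that envelope was opened and seen not to hold the prize — ruled out; weight (1/4)·0 = 0 each.
If it is in either of envelopes 2 and 4 (prior 1/4 each): the presenter picks exactly this set with probability 1/3 regardless, and none is the prize; weight (1/4)·(1/3) = 1/12 each.
The weights sum to 1/6.
So P(the cheque in envelope 2 | the presenter opened envelope 1 and envelope 3) = (1/12) / (1/6) = 1/2.

1/2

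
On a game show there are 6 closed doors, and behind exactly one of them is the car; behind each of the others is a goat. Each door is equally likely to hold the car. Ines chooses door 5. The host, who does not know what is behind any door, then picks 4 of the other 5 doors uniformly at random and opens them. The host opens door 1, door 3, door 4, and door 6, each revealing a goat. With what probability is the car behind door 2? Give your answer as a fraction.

1/2

Condition on the true location of the car.
If it is behind any of doors 1, 3, 4, and 6 (prior 1/6 each): that door was opened and seen not to hold the prize — ruled out; weight (1/6)·0 = 0 each.
If it is behind either of doors 2 and 5 (prior 1/6 each): the host picks exactly this set with probability 1/5 regardless, and none is the prize; weight (1/6)·(1/5) = 1/30 each.
The weights sum to 1/15.
So P(the car behind door 2 | the host opened door 1, door 3, door 4, and door 6) = (1/30) / (1/15) = 1/2.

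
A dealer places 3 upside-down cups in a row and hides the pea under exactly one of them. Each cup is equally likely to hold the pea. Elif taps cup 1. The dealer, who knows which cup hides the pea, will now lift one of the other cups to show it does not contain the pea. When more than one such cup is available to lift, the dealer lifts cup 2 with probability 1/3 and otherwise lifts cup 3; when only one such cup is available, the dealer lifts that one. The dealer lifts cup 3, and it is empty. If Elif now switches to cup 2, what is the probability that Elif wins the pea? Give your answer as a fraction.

Condition on the true location of the pea.
If it is under cup 1 (prior 1/3): cup 2 is available but not opened, probability 2/3; weight (1/3)·(2/3) = 2/9.
If it is under cup 2 (prior 1/3): only cup 3 is available, probability 1; weight (1/3)·1 = 1/3.
If it is under cup 3 (prior 1/3): the dealer opened cup 3, so this case is ruled out; weight (1/3)·0 = 0.
The weights sum to 5/9.
So P(the pea under cup 2 | the dealer opened cup 3) = (1/3) / (5/9) = 3/5.

3/5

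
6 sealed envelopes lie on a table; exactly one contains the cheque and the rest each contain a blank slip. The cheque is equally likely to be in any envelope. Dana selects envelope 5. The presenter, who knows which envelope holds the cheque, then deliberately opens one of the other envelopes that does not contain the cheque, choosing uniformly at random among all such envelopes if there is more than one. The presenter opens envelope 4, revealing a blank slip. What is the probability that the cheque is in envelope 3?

Consider each possible location of the cheque in turn.
If it is in any of envelopes 1, 2, 3, and 6 (prior 1/6 each): the presenter has 4 equally likely choices, so probability 1/4; weight (1/6)·(1/4) = 1/24 each.
If it is in envelope 4 (prior 1/6): the presenter opened envelope 4, so this case is ruled out; weight (1/6)·0 = 0.
If it is in envelope 5 (prior 1/6): the presenter has 5 equally likely choices, so probability 1/5; weight (1/6)·(1/5) = 1/30.
The weights sum to 1/5.
So P(the cheque in envelope 3 | the presenter opened envelope 4) = (1/24) / (1/5) = 5/24.

5/24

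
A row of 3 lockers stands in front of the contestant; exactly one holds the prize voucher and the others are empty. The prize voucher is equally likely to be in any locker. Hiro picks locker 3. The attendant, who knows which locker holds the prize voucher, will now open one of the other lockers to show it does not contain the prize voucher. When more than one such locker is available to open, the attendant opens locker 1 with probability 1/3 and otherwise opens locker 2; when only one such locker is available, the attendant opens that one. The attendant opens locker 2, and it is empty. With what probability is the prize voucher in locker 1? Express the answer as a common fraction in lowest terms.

Consider each possible location of the prize voucher in turn.
If it is in locker 1 (prior 1/3): only locker 2 is available, probability 1; weight (1/3)·1 = 1/3.
If it is in locker 2 (prior 1/3): the attendant opened locker 2, so this case is ruled out; weight (1/3)·0 = 0.
If it is in locker 3 (prior 1/3): locker 1 is available but not opened, probability 2/3; weight (1/3)·(2/3) = 2/9.
The weights sum to 5/9.
So P(the prize voucher in locker 1 | the attendant opened locker 2) = (1/3) / (5/9) = 3/5.

3/5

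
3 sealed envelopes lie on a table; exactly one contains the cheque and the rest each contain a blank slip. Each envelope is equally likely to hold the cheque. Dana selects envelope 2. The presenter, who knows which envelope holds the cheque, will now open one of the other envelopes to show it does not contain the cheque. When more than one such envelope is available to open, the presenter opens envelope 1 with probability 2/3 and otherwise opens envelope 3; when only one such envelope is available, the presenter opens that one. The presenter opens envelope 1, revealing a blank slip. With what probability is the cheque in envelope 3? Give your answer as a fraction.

Apply Bayes' rule, conditioning on where the cheque actually is.
If it is in envelope 1 (prior 1/3): the presenter opened envelope 1, so this case is ruled out; weight (1/3)·0 = 0.
If it is in envelope 2 (prior 1/3): envelope 1 is available, opened with probability 2/3; weight (1/3)·(2/3) = 2/9.
If it is in envelope 3 (prior 1/3): only envelope 1 is available, probability 1; weight (1/3)·1 = 1/3.
The weights sum to 5/9.
So P(the cheque in envelope 3 | the presenter opened envelope 1) = (1/3) / (5/9) = 3/5.

3/5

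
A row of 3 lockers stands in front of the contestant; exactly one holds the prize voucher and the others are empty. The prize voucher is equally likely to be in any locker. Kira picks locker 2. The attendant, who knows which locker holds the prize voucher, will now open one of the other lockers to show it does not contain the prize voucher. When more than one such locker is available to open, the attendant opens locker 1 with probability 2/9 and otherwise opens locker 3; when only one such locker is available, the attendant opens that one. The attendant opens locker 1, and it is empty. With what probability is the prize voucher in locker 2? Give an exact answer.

Apply Bayes' rule, conditioning on where the prize voucher actually is.
If it is in locker 1 (prior 1/3): the attendant opened locker 1, so this case is ruled out; weight (1/3)·0 = 0.
If it is in locker 2 (prior 1/3): locker 1 is available, opened with probability 2/9; weight (1/3)·(2/9) = 2/27.
If it is in locker 3 (prior 1/3): only locker 1 is available, probability 1; weight (1/3)·1 = 1/3.
The weights sum to 11/27.
So P(the prize voucher in locker 2 | the attendant opened locker 1) = (2/27) / (11/27) = 2/11.

2/11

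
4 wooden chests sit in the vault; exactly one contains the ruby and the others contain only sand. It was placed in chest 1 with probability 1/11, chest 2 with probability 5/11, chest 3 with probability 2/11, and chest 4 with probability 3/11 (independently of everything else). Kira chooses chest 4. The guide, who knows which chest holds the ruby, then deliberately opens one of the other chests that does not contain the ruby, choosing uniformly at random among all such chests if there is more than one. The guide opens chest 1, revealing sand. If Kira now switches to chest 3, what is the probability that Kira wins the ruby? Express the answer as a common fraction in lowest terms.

Consider each possible location of the ruby in turn.
If it is in chest 1 (prior 1/11): the guide opened chest 1, so this case is ruled out; weight (1/11)·0 = 0.
If it is in chest 2 (prior 5/11): the guide has 2 equally likely choices, so probability 1/2; weight (5/11)·(1/2) = 5/22.
If it is in chest 3 (prior 2/11): the guide has 2 equally likely choices, so probability 1/2; weight (2/11)·(1/2) = 1/11.
If it is in chest 4 (prior 3/11): the guide has 3 equally likely choices, so probability 1/3; weight (3/11)·(1/3) = 1/11.
The weights sum to 9/22.
So P(the ruby in chest 3 | the guide opened chest 1) = (1/11) / (9/22) = 2/9.

2/9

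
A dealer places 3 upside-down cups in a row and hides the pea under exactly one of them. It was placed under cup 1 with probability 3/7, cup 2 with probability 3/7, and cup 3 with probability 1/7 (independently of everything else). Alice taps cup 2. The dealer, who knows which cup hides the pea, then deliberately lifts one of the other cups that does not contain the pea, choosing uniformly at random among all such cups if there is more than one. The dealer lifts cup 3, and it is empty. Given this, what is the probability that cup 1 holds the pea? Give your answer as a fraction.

2/3

Condition on the true location of the pea.
If it is under cup 1 (prior 3/7): the dealer has no choice, probability 1; weight (3/7)·1 = 3/7.
If it is under cup 2 (prior 3/7): the dealer has 2 equally likely choices, so probability 1/2; weight (3/7)·(1/2) = 3/14.
If it is under cup 3 (prior 1/7): the dealer opened cup 3, so this case is ruled out; weight (1/7)·0 = 0.
The weights sum to 9/14.
So P(the pea under cup 1 | the dealer opened cup 3) = (3/7) / (9/14) = 2/3.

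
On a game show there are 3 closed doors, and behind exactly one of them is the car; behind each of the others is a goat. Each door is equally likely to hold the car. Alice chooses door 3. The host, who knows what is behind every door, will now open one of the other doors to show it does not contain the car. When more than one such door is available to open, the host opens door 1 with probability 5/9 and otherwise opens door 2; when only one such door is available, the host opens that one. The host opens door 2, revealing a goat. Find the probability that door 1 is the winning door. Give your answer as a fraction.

9/13

Condition on the true location of the car.
If it is behind door 1 (prior 1/3): only door 2 is available, probability 1; weight (1/3)·1 = 1/3.
If it is behind door 2 (prior 1/3): the host opened door 2, so this case is ruled out; weight (1/3)·0 = 0.
If it is behind door 3 (prior 1/3): door 1 is available but not opened, probability 4/9; weight (1/3)·(4/9) = 4/27.
The weights sum to 13/27.
So P(the car behind door 1 | the host opened door 2) = (1/3) / (13/27) = 9/13.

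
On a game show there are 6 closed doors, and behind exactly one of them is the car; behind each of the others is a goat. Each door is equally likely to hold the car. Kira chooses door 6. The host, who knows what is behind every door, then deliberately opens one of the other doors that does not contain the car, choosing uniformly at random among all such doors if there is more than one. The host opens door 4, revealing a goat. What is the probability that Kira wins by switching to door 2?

5/24

Consider each possible location of the car in turn.
If it is behind any of doors 1, 2, 3, and 5 (prior 1/6 each): the host has 4 equally likely choices, so probability 1/4; weight (1/6)·(1/4) = 1/24 each.
If it is behind door 4 (prior 1/6): the host opened door 4, so this case is ruled out; weight (1/6)·0 = 0.
If it is behind door 6 (prior 1/6): the host has 5 equally likely choices, so probability 1/5; weight (1/6)·(1/5) = 1/30.
The weights sum to 1/5.
So P(the car behind door 2 | the host opened door 4) = (1/24) / (1/5) = 5/24.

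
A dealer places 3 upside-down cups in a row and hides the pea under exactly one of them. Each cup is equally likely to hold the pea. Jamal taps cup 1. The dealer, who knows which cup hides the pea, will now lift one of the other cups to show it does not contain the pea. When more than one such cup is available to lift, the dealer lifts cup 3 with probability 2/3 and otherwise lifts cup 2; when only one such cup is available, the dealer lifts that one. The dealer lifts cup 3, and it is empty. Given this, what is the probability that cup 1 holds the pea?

Consider each possible location of the pea in turn.
If it is under cup 1 (prior 1/3): cup 3 is available, opened with probability 2/3; weight (1/3)·(2/3) = 2/9.
If it is under cup 2 (prior 1/3): only cup 3 is available, probability 1; weight (1/3)·1 = 1/3.
If it is under cup 3 (prior 1/3): the dealer opened cup 3, so this case is ruled out; weight (1/3)·0 = 0.
The weights sum to 5/9.
So P(the pea under cup 1 | the dealer opened cup 3) = (2/9) / (5/9) = 2/5.

2/5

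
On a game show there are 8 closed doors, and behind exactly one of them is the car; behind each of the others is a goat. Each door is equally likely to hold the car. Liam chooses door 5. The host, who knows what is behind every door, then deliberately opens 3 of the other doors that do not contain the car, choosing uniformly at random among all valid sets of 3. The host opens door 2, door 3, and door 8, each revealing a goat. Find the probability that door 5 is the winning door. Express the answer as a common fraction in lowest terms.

Condition on the true location of the car.
If it is behind any of doors 1, 4, 6, and 7 (prior 1/8 each): the host has 20 equally likely choices, so probability 1/20; weight (1/8)·(1/20) = 1/160 each.
If it is behind any of doors 2, 3, and 8 (prior 1/8 each): that door was opened and seen not to hold the prize — ruled out; weight (1/8)·0 = 0 each.
If it is behind door 5 (prior 1/8): the host has 35 equally likely choices, so probability 1/35; weight (1/8)·(1/35) = 1/280.
The weights sum to 1/35.
So P(the car behind door 5 | the host opened door 2, door 3, and door 8) = (1/280) / (1/35) = 1/8.

1/8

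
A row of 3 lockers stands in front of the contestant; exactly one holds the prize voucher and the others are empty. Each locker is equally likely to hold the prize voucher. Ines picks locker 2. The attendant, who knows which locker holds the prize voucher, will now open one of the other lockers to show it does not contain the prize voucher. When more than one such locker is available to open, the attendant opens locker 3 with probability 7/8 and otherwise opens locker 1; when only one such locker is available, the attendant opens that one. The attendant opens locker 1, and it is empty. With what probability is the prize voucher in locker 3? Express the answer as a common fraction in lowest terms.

Consider each possible location of the prize voucher in turn.
If it is in locker 1 (prior 1/3): the attendant opened locker 1, so this case is ruled out; weight (1/3)·0 = 0.
If it is in locker 2 (prior 1/3): locker 3 is available but not opened, probability 1/8; weight (1/3)·(1/8) = 1/24.
If it is in locker 3 (prior 1/3): only locker 1 is available, probability 1; weight (1/3)·1 = 1/3.
The weights sum to 3/8.
So P(the prize voucher in locker 3 | the attendant opened locker 1) = (1/3) / (3/8) = 8/9.

8/9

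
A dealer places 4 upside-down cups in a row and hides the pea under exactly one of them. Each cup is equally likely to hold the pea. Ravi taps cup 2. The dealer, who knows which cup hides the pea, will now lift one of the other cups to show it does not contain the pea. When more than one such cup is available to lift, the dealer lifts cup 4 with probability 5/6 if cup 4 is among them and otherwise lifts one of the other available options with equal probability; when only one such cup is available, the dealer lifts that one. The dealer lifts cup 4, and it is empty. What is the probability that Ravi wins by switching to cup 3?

1/3

Consider each possible location of the pea in turn.
If it is under any of cups 1, 2, and 3 (prior 1/4 each): cup 4 is available, opened with probability 5/6; weight (1/4)·(5/6) = 5/24 each.
If it is under cup 4 (prior 1/4): the dealer opened cup 4, so this case is ruled out; weight (1/4)·0 = 0.
The weights sum to 5/8.
So P(the pea under cup 3 | the dealer opened cup 4) = (5/24) / (5/8) = 1/3.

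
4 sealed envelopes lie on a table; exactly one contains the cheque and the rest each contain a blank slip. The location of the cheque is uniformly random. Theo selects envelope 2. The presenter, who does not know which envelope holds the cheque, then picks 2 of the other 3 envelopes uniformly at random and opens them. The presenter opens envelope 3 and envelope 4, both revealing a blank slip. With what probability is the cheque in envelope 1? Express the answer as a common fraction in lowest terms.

Consider each possible location of the cheque in turn.
If it is in either of envelopes 1 and 2 (prior 1/4 each): the presenter picks exactly this set with probability 1/3 regardless, and none is the prize; weight (1/4)·(1/3) = 1/12 each.
If it is in either of envelopes 3 and 4 (prior 1/4 each): that envelope was opened and seen not to hold the prize — ruled out; weight (1/4)·0 = 0 each.
The weights sum to 1/6.
So P(the cheque in envelope 1 | the presenter opened envelope 3 and envelope 4) = (1/12) / (1/6) = 1/2.

1/2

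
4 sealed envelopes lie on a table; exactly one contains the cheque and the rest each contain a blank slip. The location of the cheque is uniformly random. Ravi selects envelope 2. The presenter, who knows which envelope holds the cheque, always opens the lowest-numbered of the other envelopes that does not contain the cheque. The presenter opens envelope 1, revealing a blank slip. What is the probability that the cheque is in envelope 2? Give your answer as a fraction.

1/3

Apply Bayes' rule, conditioning on where the cheque actually is.
If it is in envelope 1 (prior 1/4): the presenter opened envelope 1, so this case is ruled out; weight (1/4)·0 = 0.
If it is in any of envelopes 2, 3, and 4 (prior 1/4 each): envelope 1 is the lowest-numbered option available, probability 1; weight (1/4)·1 = 1/4 each.
The weights sum to 3/4.
So P(the cheque in envelope 2 | the presenter opened envelope 1) = (1/4) / (3/4) = 1/3.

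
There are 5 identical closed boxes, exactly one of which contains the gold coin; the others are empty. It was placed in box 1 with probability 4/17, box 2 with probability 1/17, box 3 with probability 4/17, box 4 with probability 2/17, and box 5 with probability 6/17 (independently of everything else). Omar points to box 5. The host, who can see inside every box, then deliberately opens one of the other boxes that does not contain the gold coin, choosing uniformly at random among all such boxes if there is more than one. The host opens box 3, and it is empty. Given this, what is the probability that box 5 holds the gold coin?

9/23

Consider each possible location of the gold coin in turn.
If it is in box 1 (prior 4/17): the host has 3 equally likely choices, so probability 1/3; weight (4/17)·(1/3) = 4/51.
If it is in box 2 (prior 1/17): the host has 3 equally likely choices, so probability 1/3; weight (1/17)·(1/3) = 1/51.
If it is in box 3 (prior 4/17): the host opened box 3, so this case is ruled out; weight (4/17)·0 = 0.
If it is in box 4 (prior 2/17): the host has 3 equally likely choices, so probability 1/3; weight (2/17)·(1/3) = 2/51.
If it is in box 5 (prior 6/17): the host has 4 equally likely choices, so probability 1/4; weight (6/17)·(1/4) = 3/34.
The weights sum to 23/102.
So P(the gold coin in box 5 | the host opened box 3) = (3/34) / (23/102) = 9/23.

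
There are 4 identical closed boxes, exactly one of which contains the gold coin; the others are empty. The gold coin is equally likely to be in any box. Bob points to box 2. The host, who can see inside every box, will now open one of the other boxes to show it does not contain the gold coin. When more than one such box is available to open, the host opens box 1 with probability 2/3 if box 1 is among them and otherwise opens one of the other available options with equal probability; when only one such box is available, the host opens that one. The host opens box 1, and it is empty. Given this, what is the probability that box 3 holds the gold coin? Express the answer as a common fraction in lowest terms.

Apply Bayes' rule, conditioning on where the gold coin actually is.
If it is in box 1 (prior 1/4): the host opened box 1, so this case is ruled out; weight (1/4)·0 = 0.
If it is in any of boxes 2, 3, and 4 (prior 1/4 each): box 1 is available, opened with probability 2/3; weight (1/4)·(2/3) = 1/6 each.
The weights sum to 1/2.
So P(the gold coin in box 3 | the host opened box 1) = (1/6) / (1/2) = 1/3.

1/3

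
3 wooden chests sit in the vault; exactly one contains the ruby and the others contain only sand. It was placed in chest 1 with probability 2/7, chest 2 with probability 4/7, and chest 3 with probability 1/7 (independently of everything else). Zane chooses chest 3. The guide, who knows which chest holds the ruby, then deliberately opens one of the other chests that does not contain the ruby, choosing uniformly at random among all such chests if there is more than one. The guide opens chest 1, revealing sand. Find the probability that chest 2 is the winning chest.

Apply Bayes' rule, conditioning on where the ruby actually is.
If it is in chest 1 (prior 2/7): the guide opened chest 1, so this case is ruled out; weight (2/7)·0 = 0.
If it is in chest 2 (prior 4/7): the guide has no choice, probability 1; weight (4/7)·1 = 4/7.
If it is in chest 3 (prior 1/7): the guide has 2 equally likely choices, so probability 1/2; weight (1/7)·(1/2) = 1/14.
The weights sum to 9/14.
So P(the ruby in chest 2 | the guide opened chest 1) = (4/7) / (9/14) = 8/9.

8/9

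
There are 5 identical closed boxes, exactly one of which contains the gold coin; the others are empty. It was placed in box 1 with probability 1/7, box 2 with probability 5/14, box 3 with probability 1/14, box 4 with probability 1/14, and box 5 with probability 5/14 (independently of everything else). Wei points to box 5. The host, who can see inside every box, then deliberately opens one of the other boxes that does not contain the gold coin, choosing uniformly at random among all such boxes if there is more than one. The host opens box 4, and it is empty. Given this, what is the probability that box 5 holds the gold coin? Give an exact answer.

Condition on the true location of the gold coin.
If it is in box 1 (prior 1/7): the host has 3 equally likely choices, so probability 1/3; weight (1/7)·(1/3) = 1/21.
If it is in box 2 (prior 5/14): the host has 3 equally likely choices, so probability 1/3; weight (5/14)·(1/3) = 5/42.
If it is in box 3 (prior 1/14): the host has 3 equally likely choices, so probability 1/3; weight (1/14)·(1/3) = 1/42.
If it is in box 4 (prior 1/14): the host opened box 4, so this case is ruled out; weight (1/14)·0 = 0.
If it is in box 5 (prior 5/14): the host has 4 equally likely choices, so probability 1/4; weight (5/14)·(1/4) = 5/56.
The weights sum to 47/168.
So P(the gold coin in box 5 | the host opened box 4) = (5/56) / (47/168) = 15/47.

15/47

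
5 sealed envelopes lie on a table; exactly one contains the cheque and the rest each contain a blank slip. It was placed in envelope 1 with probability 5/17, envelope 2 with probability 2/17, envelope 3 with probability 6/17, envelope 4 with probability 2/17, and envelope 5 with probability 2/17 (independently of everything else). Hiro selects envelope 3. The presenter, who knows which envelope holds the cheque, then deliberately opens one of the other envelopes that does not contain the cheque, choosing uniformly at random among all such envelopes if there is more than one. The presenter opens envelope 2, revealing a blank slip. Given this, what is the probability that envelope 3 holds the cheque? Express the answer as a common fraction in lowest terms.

1/3

Consider each possible location of the cheque in turn.
If it is in envelope 1 (prior 5/17): the presenter has 3 equally likely choices, so probability 1/3; weight (5/17)·(1/3) = 5/51.
If it is in envelope 2 (prior 2/17): the presenter opened envelope 2, so this case is ruled out; weight (2/17)·0 = 0.
If it is in envelope 3 (prior 6/17): the presenter has 4 equally likely choices, so probability 1/4; weight (6/17)·(1/4) = 3/34.
If it is in either of envelopes 4 and 5 (prior 2/17 each): the presenter has 3 equally likely choices, so probability 1/3; weight (2/17)·(1/3) = 2/51 each.
The weights sum to 9/34.
So P(the cheque in envelope 3 | the presenter opened envelope 2) = (3/34) / (9/34) = 1/3.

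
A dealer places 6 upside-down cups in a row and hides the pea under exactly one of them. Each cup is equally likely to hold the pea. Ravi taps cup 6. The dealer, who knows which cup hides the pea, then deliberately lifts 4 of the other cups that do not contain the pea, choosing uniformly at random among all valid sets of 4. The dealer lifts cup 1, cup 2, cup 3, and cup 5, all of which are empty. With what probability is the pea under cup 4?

Condition on the true location of the pea.
If it is under any of cups 1, 2, 3, and 5 (prior 1/6 each): that cup was opened and seen not to hold the prize — ruled out; weight (1/6)·0 = 0 each.
If it is under cup 4 (prior 1/6): the dealer has no choice, probability 1; weight (1/6)·1 = 1/6.
If it is under cup 6 (prior 1/6): the dealer has 5 equally likely choices, so probability 1/5; weight (1/6)·(1/5) = 1/30.
The weights sum to 1/5.
So P(the pea under cup 4 | the dealer opened cup 1, cup 2, cup 3, and cup 5) = (1/6) / (1/5) = 5/6.

5/6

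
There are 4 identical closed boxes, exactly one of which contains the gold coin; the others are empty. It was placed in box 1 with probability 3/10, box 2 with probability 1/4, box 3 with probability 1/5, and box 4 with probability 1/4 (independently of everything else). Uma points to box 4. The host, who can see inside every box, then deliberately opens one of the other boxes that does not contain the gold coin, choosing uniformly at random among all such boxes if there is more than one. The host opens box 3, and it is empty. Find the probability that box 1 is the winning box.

Apply Bayes' rule, conditioning on where the gold coin actually is.
If it is in box 1 (prior 3/10): the host has 2 equally likely choices, so probability 1/2; weight (3/10)·(1/2) = 3/20.
If it is in box 2 (prior 1/4): the host has 2 equally likely choices, so probability 1/2; weight (1/4)·(1/2) = 1/8.
If it is in box 3 (prior 1/5): the host opened box 3, so this case is ruled out; weight (1/5)·0 = 0.
If it is in box 4 (prior 1/4): the host has 3 equally likely choices, so probability 1/3; weight (1/4)·(1/3) = 1/12.
The weights sum to 43/120.
So P(the gold coin in box 1 | the host opened box 3) = (3/20) / (43/120) = 18/43.

18/43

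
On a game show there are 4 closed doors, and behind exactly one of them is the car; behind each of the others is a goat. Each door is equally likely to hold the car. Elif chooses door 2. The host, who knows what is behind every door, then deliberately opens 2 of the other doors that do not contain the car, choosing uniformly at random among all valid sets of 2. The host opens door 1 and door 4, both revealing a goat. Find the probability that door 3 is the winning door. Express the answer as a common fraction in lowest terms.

Apply Bayes' rule, conditioning on where the car actually is.
If it is behind either of doors 1 and 4 (prior 1/4 each): that door was opened and seen not to hold the prize — ruled out; weight (1/4)·0 = 0 each.
If it is behind door 2 (prior 1/4): the host has 3 equally likely choices, so probability 1/3; weight (1/4)·(1/3) = 1/12.
If it is behind door 3 (prior 1/4): the host has no choice, probability 1; weight (1/4)·1 = 1/4.
The weights sum to 1/3.
So P(the car behind door 3 | the host opened door 1 and door 4) = (1/4) / (1/3) = 3/4.

3/4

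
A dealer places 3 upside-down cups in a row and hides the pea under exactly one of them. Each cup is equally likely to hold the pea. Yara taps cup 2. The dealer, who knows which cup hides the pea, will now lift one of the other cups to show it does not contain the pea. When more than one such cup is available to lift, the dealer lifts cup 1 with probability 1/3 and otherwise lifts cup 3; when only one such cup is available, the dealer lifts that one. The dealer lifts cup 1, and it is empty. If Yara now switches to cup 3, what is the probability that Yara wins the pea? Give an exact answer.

Condition on the true location of the pea.
If it is under cup 1 (prior 1/3): the dealer opened cup 1, so this case is ruled out; weight (1/3)·0 = 0.
If it is under cup 2 (prior 1/3): cup 1 is available, opened with probability 1/3; weight (1/3)·(1/3) = 1/9.
If it is under cup 3 (prior 1/3): only cup 1 is available, probability 1; weight (1/3)·1 = 1/3.
The weights sum to 4/9.
So P(the pea under cup 3 | the dealer opened cup 1) = (1/3) / (4/9) = 3/4.

3/4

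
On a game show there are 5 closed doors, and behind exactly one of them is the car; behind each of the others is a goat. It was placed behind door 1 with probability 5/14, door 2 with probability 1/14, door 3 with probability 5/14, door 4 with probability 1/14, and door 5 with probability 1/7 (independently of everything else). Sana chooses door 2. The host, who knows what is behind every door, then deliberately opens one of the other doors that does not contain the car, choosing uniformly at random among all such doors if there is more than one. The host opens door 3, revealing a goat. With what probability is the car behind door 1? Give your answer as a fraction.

Consider each possible location of the car in turn.
If it is behind door 1 (prior 5/14): the host has 3 equally likely choices, so probability 1/3; weight (5/14)·(1/3) = 5/42.
If it is behind door 2 (prior 1/14): the host has 4 equally likely choices, so probability 1/4; weight (1/14)·(1/4) = 1/56.
If it is behind door 3 (prior 5/14): the host opened door 3, so this case is ruled out; weight (5/14)·0 = 0.
If it is behind door 4 (prior 1/14): the host has 3 equally likely choices, so probability 1/3; weight (1/14)·(1/3) = 1/42.
If it is behind door 5 (prior 1/7): the host has 3 equally likely choices, so probability 1/3; weight (1/7)·(1/3) = 1/21.
The weights sum to 5/24.
So P(the car behind door 1 | the host opened door 3) = (5/42) / (5/24) = 4/7.

4/7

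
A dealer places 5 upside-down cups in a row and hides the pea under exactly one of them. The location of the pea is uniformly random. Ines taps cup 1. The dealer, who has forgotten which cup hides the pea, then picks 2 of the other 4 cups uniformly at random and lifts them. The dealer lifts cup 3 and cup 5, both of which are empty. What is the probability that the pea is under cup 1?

1/3

Apply Bayes' rule, conditioning on where the pea actually is.
If it is under any of cups 1, 2, and 4 (prior 1/5 each): the dealer picks exactly this set with probability 1/6 regardless, and none is the prize; weight (1/5)·(1/6) = 1/30 each.
If it is under either of cups 3 and 5 (prior 1/5 each): that cup was opened and seen not to hold the prize — ruled out; weight (1/5)·0 = 0 each.
The weights sum to 1/10.
So P(the pea under cup 1 | the dealer opened cup 3 and cup 5) = (1/30) / (1/10) = 1/3.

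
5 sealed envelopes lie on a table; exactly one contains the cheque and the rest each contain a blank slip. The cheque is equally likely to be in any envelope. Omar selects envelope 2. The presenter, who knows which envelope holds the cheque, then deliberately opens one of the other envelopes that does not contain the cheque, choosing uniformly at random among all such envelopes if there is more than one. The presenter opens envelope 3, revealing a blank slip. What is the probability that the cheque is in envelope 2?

1/5

Condition on the true location of the cheque.
If it is in any of envelopes 1, 4, and 5 (prior 1/5 each): the presenter has 3 equally likely choices, so probability 1/3; weight (1/5)·(1/3) = 1/15 each.
If it is in envelope 2 (prior 1/5): the presenter has 4 equally likely choices, so probability 1/4; weight (1/5)·(1/4) = 1/20.
If it is in envelope 3 (prior 1/5): the presenter opened envelope 3, so this case is ruled out; weight (1/5)·0 = 0.
The weights sum to 1/4.
So P(the cheque in envelope 2 | the presenter opened envelope 3) = (1/20) / (1/4) = 1/5.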